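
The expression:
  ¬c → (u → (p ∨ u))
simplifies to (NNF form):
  True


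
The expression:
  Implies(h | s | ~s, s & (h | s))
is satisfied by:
  {s: True}


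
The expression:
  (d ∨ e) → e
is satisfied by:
  {e: True, d: False}
  {d: False, e: False}
  {d: True, e: True}


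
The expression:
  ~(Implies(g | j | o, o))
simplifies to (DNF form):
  (g & ~o) | (j & ~o)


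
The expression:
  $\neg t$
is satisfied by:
  {t: False}


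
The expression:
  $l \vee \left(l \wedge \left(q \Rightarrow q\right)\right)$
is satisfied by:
  {l: True}


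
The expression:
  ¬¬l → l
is always true.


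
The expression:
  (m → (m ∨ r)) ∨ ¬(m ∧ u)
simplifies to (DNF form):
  True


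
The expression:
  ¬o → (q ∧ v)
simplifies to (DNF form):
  o ∨ (q ∧ v)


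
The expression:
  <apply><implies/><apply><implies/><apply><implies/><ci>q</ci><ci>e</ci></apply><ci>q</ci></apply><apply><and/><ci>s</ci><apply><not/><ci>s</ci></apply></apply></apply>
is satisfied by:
  {q: False}


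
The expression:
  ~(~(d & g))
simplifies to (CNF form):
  d & g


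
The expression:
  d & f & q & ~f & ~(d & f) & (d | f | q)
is never true.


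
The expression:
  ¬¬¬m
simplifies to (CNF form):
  ¬m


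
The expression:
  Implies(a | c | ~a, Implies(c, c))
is always true.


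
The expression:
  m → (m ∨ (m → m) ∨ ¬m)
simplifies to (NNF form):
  True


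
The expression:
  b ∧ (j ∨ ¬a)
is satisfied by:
  {j: True, b: True, a: False}
  {b: True, a: False, j: False}
  {a: True, j: True, b: True}


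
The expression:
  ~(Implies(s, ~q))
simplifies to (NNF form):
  q & s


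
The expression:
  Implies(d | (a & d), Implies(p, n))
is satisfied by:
  {n: True, p: False, d: False}
  {p: False, d: False, n: False}
  {n: True, d: True, p: False}
  {d: True, p: False, n: False}
  {n: True, p: True, d: False}
  {p: True, n: False, d: False}
  {n: True, d: True, p: True}


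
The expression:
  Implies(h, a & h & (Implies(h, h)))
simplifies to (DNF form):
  a | ~h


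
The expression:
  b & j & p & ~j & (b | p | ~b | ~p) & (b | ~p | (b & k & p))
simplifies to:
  False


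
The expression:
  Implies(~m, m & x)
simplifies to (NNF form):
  m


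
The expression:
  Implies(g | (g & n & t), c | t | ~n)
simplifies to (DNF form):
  c | t | ~g | ~n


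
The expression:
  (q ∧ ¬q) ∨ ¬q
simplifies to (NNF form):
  ¬q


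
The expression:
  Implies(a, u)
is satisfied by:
  {u: True, a: False}
  {a: False, u: False}
  {a: True, u: True}


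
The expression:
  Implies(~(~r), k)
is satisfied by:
  {k: True, r: False}
  {r: False, k: False}
  {r: True, k: True}


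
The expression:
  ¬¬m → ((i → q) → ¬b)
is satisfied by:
  {i: True, m: False, b: False, q: False}
  {i: False, m: False, b: False, q: False}
  {q: True, i: True, m: False, b: False}
  {q: True, i: False, m: False, b: False}
  {b: True, i: True, m: False, q: False}
  {b: True, i: False, m: False, q: False}
  {b: True, q: True, i: True, m: False}
  {b: True, q: True, i: False, m: False}
  {m: True, i: True, q: False, b: False}
  {m: True, i: False, q: False, b: False}
  {q: True, m: True, i: True, b: False}
  {q: True, m: True, i: False, b: False}
  {b: True, m: True, i: True, q: False}


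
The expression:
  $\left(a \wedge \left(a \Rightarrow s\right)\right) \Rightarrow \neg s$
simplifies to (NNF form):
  $\neg a \vee \neg s$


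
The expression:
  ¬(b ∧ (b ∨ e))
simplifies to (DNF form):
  ¬b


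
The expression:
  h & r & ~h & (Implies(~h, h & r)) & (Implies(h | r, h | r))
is never true.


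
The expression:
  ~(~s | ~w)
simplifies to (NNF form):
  s & w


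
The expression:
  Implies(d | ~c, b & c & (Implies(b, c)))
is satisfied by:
  {c: True, b: True, d: False}
  {c: True, d: False, b: False}
  {c: True, b: True, d: True}


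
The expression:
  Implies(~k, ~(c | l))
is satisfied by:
  {k: True, c: False, l: False}
  {k: True, l: True, c: False}
  {k: True, c: True, l: False}
  {k: True, l: True, c: True}
  {l: False, c: False, k: False}


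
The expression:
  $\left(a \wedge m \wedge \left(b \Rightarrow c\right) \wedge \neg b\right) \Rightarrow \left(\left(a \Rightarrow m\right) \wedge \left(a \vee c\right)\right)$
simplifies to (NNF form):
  $\text{True}$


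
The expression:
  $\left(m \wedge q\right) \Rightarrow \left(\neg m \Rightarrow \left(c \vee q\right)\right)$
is always true.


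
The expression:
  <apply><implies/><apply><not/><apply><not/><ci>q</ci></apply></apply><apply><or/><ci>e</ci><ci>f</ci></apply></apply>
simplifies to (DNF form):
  <apply><or/><ci>e</ci><ci>f</ci><apply><not/><ci>q</ci></apply></apply>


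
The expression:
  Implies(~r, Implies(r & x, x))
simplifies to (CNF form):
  True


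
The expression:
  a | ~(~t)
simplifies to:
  a | t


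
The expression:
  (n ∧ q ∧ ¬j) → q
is always true.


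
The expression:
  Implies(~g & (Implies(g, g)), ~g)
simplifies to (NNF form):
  True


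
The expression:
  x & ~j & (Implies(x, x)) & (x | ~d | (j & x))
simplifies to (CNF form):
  x & ~j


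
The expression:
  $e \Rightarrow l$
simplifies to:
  $l \vee \neg e$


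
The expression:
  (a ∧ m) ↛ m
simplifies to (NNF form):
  False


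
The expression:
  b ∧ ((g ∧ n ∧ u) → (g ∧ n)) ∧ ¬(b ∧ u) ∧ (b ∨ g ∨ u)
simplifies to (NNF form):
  b ∧ ¬u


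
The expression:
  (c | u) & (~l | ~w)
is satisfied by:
  {c: True, u: True, w: False, l: False}
  {c: True, u: False, w: False, l: False}
  {u: True, c: False, w: False, l: False}
  {c: True, l: True, u: True, w: False}
  {c: True, l: True, u: False, w: False}
  {l: True, u: True, c: False, w: False}
  {c: True, w: True, u: True, l: False}
  {c: True, w: True, u: False, l: False}
  {w: True, u: True, c: False, l: False}


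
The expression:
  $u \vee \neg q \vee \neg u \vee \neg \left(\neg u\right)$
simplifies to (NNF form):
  $\text{True}$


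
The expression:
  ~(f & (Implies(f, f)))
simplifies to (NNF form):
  ~f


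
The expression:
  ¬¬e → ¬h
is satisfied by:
  {h: False, e: False}
  {e: True, h: False}
  {h: True, e: False}


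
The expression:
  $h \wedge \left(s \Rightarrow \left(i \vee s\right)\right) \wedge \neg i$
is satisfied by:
  {h: True, i: False}


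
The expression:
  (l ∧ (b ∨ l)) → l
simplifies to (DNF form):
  True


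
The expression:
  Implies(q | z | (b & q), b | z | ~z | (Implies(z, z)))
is always true.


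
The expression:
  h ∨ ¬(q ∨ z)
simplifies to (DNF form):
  h ∨ (¬q ∧ ¬z)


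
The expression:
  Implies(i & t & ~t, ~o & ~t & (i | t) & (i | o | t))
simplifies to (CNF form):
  True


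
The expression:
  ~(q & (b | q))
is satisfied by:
  {q: False}


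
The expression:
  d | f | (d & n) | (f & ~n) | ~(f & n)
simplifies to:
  True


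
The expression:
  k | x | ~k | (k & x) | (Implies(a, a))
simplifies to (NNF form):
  True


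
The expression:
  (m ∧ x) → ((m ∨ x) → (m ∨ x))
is always true.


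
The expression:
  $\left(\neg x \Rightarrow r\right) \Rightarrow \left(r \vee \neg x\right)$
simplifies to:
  $r \vee \neg x$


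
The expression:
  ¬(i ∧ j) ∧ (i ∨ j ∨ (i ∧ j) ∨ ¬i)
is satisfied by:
  {i: False, j: False}
  {j: True, i: False}
  {i: True, j: False}


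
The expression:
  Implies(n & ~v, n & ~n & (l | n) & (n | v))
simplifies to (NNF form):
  v | ~n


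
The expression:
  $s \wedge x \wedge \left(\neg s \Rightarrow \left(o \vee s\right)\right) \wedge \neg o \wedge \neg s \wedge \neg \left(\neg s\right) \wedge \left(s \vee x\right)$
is never true.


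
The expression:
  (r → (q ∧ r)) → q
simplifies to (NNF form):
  q ∨ r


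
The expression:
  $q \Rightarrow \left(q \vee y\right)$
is always true.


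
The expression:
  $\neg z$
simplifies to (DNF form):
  $\neg z$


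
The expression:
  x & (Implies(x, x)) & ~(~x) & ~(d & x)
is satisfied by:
  {x: True, d: False}


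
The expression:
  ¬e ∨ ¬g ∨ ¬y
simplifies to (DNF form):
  ¬e ∨ ¬g ∨ ¬y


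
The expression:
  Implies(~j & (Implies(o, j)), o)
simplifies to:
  j | o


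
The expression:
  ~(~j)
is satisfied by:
  {j: True}


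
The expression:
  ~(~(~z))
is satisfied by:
  {z: False}


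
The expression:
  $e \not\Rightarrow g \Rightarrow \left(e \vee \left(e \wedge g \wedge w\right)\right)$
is always true.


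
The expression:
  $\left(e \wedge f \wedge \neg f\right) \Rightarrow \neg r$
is always true.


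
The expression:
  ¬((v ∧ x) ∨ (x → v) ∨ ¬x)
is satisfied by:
  {x: True, v: False}


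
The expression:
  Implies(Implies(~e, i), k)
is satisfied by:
  {k: True, e: False, i: False}
  {i: True, k: True, e: False}
  {k: True, e: True, i: False}
  {i: True, k: True, e: True}
  {i: False, e: False, k: False}


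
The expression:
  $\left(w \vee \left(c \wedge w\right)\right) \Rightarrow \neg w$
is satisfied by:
  {w: False}


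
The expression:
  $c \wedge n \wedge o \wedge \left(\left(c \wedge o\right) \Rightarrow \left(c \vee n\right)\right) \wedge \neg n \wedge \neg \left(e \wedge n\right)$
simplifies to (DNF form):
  $\text{False}$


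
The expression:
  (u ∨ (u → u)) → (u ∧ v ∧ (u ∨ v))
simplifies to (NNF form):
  u ∧ v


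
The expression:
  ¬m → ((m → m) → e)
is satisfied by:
  {m: True, e: True}
  {m: True, e: False}
  {e: True, m: False}


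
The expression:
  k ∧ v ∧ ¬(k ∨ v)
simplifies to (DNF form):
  False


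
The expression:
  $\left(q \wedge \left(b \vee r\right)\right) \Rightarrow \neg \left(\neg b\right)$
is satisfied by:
  {b: True, q: False, r: False}
  {q: False, r: False, b: False}
  {r: True, b: True, q: False}
  {r: True, q: False, b: False}
  {b: True, q: True, r: False}
  {q: True, b: False, r: False}
  {r: True, q: True, b: True}


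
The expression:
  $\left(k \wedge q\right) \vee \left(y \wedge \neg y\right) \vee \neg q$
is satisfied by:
  {k: True, q: False}
  {q: False, k: False}
  {q: True, k: True}


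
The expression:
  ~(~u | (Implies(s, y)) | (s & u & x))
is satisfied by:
  {u: True, s: True, x: False, y: False}


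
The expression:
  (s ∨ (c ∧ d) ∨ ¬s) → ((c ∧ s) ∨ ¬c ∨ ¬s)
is always true.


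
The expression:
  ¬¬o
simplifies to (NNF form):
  o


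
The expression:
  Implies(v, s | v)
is always true.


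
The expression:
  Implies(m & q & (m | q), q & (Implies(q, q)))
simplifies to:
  True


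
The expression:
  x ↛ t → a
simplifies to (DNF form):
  a ∨ t ∨ ¬x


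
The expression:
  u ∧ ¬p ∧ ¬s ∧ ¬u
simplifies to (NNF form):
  False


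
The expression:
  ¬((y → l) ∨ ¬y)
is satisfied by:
  {y: True, l: False}


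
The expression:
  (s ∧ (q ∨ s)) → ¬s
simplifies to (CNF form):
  ¬s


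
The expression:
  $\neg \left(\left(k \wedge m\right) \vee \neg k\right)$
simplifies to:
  $k \wedge \neg m$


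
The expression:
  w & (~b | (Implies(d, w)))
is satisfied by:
  {w: True}


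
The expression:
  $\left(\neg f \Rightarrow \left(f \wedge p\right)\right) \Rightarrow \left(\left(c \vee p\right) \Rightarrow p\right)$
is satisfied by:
  {p: True, c: False, f: False}
  {c: False, f: False, p: False}
  {f: True, p: True, c: False}
  {f: True, c: False, p: False}
  {p: True, c: True, f: False}
  {c: True, p: False, f: False}
  {f: True, c: True, p: True}


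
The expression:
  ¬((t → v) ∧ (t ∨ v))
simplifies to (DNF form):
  ¬v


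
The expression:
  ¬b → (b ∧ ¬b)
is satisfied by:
  {b: True}


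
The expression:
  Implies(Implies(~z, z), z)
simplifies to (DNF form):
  True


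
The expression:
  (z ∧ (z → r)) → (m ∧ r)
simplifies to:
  m ∨ ¬r ∨ ¬z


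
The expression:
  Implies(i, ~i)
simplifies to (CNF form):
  ~i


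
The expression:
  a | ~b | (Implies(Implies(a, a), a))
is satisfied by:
  {a: True, b: False}
  {b: False, a: False}
  {b: True, a: True}


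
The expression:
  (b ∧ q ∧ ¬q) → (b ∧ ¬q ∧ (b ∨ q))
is always true.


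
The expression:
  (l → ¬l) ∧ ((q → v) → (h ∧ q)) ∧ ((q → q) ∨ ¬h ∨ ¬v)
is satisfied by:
  {h: True, q: True, l: False, v: False}
  {q: True, h: False, l: False, v: False}
  {h: True, v: True, q: True, l: False}


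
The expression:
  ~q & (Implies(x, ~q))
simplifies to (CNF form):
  ~q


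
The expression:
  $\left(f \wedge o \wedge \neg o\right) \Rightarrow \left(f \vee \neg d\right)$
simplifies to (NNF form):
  $\text{True}$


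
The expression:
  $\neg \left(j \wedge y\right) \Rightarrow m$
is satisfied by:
  {y: True, m: True, j: True}
  {y: True, m: True, j: False}
  {m: True, j: True, y: False}
  {m: True, j: False, y: False}
  {y: True, j: True, m: False}


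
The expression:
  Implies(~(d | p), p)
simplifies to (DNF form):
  d | p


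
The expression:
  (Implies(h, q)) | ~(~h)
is always true.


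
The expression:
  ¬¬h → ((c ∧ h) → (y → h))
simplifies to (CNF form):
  True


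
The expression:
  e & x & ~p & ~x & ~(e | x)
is never true.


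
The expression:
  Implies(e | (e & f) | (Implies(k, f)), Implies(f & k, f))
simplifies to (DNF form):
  True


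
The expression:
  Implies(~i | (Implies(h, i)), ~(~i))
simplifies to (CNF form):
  i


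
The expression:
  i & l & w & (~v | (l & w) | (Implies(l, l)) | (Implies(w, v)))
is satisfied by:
  {i: True, w: True, l: True}


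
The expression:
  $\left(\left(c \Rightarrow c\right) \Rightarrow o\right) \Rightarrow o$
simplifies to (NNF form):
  $\text{True}$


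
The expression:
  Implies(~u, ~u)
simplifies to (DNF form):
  True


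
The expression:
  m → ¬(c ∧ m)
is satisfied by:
  {m: False, c: False}
  {c: True, m: False}
  {m: True, c: False}


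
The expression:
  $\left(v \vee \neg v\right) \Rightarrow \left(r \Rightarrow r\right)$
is always true.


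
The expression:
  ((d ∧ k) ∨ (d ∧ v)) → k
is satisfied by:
  {k: True, v: False, d: False}
  {v: False, d: False, k: False}
  {d: True, k: True, v: False}
  {d: True, v: False, k: False}
  {k: True, v: True, d: False}
  {v: True, k: False, d: False}
  {d: True, v: True, k: True}


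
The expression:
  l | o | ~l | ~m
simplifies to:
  True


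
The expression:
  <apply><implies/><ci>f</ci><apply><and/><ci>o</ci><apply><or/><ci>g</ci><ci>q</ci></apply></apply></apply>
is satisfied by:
  {q: True, o: True, g: True, f: False}
  {q: True, o: True, g: False, f: False}
  {o: True, g: True, q: False, f: False}
  {o: True, q: False, g: False, f: False}
  {q: True, g: True, o: False, f: False}
  {q: True, g: False, o: False, f: False}
  {g: True, q: False, o: False, f: False}
  {g: False, q: False, o: False, f: False}
  {f: True, q: True, o: True, g: True}
  {f: True, q: True, o: True, g: False}
  {f: True, o: True, g: True, q: False}


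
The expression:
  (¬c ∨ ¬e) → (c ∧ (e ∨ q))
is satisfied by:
  {c: True, q: True, e: True}
  {c: True, q: True, e: False}
  {c: True, e: True, q: False}


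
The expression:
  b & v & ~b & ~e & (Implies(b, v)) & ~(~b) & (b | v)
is never true.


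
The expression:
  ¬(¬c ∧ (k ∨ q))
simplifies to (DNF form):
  c ∨ (¬k ∧ ¬q)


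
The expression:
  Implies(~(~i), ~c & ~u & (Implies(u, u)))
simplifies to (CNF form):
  (~c | ~i) & (~i | ~u)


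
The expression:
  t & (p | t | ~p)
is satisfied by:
  {t: True}


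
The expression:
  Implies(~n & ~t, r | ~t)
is always true.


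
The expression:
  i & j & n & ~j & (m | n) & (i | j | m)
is never true.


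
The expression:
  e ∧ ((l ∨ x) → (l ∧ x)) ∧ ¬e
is never true.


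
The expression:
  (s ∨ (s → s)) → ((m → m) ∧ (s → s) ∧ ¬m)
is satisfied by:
  {m: False}


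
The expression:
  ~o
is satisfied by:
  {o: False}


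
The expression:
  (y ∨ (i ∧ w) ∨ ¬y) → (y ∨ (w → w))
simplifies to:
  True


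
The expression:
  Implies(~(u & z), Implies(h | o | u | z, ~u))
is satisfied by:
  {z: True, u: False}
  {u: False, z: False}
  {u: True, z: True}


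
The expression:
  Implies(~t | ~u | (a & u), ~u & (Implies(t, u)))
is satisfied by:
  {a: False, u: False, t: False}
  {a: True, u: False, t: False}
  {t: True, u: True, a: False}


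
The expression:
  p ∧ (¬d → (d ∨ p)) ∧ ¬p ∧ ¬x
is never true.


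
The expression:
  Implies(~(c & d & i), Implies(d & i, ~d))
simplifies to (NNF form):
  c | ~d | ~i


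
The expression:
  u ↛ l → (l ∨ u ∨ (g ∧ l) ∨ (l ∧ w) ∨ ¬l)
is always true.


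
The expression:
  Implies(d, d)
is always true.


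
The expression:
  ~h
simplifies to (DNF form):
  ~h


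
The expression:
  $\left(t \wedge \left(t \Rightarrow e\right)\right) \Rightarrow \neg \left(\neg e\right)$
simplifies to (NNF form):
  $\text{True}$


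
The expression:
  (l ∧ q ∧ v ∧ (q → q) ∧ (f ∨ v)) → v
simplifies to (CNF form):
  True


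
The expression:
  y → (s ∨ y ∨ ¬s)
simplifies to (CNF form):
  True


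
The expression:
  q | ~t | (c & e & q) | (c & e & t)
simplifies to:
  q | ~t | (c & e)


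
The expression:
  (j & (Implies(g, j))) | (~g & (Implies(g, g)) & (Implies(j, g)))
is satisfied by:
  {j: True, g: False}
  {g: False, j: False}
  {g: True, j: True}


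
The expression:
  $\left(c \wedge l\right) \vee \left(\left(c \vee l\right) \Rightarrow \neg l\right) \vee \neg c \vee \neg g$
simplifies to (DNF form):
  $\text{True}$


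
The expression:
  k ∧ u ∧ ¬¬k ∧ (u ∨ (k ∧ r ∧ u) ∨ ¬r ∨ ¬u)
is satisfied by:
  {u: True, k: True}


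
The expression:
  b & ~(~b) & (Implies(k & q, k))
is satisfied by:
  {b: True}


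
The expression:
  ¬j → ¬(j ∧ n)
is always true.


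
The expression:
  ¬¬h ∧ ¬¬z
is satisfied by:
  {h: True, z: True}


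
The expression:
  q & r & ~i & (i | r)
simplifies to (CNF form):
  q & r & ~i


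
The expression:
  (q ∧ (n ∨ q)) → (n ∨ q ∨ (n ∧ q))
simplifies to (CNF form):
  True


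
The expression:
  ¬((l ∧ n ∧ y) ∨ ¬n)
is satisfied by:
  {n: True, l: False, y: False}
  {y: True, n: True, l: False}
  {l: True, n: True, y: False}


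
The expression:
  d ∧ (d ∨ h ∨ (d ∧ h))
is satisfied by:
  {d: True}


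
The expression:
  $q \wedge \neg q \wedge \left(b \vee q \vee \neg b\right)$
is never true.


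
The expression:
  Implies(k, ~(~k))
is always true.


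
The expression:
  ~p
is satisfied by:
  {p: False}


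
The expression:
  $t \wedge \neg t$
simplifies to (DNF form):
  $\text{False}$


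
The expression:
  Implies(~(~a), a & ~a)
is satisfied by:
  {a: False}


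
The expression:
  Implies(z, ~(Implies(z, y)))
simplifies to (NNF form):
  ~y | ~z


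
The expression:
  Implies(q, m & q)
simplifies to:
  m | ~q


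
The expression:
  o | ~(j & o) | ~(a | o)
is always true.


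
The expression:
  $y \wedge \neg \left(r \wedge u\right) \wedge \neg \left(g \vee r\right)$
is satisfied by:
  {y: True, g: False, r: False}


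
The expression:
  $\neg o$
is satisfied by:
  {o: False}


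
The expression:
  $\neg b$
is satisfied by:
  {b: False}


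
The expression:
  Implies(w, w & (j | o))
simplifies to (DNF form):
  j | o | ~w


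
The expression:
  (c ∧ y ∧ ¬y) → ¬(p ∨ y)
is always true.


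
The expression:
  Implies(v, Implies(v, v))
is always true.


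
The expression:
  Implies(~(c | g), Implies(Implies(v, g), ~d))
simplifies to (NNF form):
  c | g | v | ~d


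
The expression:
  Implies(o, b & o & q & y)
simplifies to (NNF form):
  ~o | (b & q & y)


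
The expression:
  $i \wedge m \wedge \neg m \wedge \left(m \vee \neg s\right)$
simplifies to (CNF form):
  $\text{False}$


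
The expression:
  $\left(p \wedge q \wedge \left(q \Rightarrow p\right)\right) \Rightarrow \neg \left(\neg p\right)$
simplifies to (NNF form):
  $\text{True}$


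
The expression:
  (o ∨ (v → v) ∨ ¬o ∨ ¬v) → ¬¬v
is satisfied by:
  {v: True}


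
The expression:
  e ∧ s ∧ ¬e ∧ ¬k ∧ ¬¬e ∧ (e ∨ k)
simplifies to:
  False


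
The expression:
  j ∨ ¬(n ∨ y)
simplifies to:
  j ∨ (¬n ∧ ¬y)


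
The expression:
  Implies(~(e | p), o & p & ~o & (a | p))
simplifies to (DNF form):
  e | p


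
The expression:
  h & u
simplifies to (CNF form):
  h & u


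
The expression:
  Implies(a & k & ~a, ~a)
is always true.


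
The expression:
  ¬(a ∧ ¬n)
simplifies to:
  n ∨ ¬a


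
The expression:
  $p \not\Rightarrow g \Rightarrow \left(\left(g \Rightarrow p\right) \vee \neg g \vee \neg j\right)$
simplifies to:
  $\text{True}$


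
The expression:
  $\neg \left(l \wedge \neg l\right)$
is always true.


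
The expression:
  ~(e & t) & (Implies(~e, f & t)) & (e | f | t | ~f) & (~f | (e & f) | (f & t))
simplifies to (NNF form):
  (e | f) & (e | t) & (~e | ~t)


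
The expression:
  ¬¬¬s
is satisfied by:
  {s: False}


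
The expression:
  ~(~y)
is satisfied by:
  {y: True}


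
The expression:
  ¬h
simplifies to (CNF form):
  ¬h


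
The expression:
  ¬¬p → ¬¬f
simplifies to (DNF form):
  f ∨ ¬p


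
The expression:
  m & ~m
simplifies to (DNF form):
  False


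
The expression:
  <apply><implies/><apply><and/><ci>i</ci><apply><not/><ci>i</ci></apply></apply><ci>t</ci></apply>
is always true.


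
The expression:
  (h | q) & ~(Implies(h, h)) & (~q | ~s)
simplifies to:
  False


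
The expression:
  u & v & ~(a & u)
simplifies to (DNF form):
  u & v & ~a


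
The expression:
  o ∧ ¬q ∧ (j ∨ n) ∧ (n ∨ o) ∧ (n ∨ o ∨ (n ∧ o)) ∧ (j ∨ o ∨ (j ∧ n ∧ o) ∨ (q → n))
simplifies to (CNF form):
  o ∧ ¬q ∧ (j ∨ n)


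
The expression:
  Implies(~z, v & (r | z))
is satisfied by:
  {z: True, v: True, r: True}
  {z: True, v: True, r: False}
  {z: True, r: True, v: False}
  {z: True, r: False, v: False}
  {v: True, r: True, z: False}


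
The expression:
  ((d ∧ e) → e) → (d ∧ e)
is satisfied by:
  {e: True, d: True}


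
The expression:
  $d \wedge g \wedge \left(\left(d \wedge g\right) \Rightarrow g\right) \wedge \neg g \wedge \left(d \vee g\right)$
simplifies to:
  $\text{False}$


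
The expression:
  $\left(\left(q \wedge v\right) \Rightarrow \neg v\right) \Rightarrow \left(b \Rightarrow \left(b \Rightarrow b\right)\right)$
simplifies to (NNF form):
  $\text{True}$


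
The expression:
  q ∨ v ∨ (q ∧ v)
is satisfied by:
  {q: True, v: True}
  {q: True, v: False}
  {v: True, q: False}


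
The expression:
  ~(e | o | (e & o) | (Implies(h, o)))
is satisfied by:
  {h: True, e: False, o: False}


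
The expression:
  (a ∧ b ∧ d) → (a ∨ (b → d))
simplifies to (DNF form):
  True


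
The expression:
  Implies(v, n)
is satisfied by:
  {n: True, v: False}
  {v: False, n: False}
  {v: True, n: True}


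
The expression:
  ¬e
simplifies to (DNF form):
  ¬e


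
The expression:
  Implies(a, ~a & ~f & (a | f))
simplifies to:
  ~a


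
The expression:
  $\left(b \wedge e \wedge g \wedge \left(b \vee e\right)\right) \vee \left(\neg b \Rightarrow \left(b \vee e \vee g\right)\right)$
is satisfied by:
  {b: True, e: True, g: True}
  {b: True, e: True, g: False}
  {b: True, g: True, e: False}
  {b: True, g: False, e: False}
  {e: True, g: True, b: False}
  {e: True, g: False, b: False}
  {g: True, e: False, b: False}


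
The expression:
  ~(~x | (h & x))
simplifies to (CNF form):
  x & ~h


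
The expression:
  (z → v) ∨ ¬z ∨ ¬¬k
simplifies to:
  k ∨ v ∨ ¬z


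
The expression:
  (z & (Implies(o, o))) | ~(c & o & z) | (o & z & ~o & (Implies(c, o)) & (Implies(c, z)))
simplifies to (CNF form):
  True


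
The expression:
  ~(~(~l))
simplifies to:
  ~l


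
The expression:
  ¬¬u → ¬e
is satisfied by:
  {u: False, e: False}
  {e: True, u: False}
  {u: True, e: False}


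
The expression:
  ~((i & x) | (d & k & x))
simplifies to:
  ~x | (~d & ~i) | (~i & ~k)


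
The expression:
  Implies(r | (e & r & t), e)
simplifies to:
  e | ~r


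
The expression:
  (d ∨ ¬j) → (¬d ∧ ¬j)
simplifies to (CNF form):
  ¬d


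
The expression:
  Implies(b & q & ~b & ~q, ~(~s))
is always true.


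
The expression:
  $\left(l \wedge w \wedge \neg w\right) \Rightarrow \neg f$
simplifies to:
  $\text{True}$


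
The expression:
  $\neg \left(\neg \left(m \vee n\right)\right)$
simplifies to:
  $m \vee n$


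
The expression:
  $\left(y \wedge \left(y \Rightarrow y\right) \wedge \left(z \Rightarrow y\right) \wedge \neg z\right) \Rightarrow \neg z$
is always true.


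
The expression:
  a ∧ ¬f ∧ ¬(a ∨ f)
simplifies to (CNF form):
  False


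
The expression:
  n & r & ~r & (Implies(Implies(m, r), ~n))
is never true.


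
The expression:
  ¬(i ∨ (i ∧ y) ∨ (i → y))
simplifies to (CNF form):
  False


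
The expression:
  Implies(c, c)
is always true.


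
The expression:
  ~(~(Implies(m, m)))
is always true.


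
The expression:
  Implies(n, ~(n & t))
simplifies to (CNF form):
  ~n | ~t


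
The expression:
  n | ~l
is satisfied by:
  {n: True, l: False}
  {l: False, n: False}
  {l: True, n: True}


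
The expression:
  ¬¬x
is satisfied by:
  {x: True}


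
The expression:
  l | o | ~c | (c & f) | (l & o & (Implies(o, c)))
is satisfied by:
  {o: True, l: True, f: True, c: False}
  {o: True, l: True, f: False, c: False}
  {o: True, f: True, c: False, l: False}
  {o: True, f: False, c: False, l: False}
  {l: True, f: True, c: False, o: False}
  {l: True, f: False, c: False, o: False}
  {f: True, l: False, c: False, o: False}
  {f: False, l: False, c: False, o: False}
  {o: True, l: True, c: True, f: True}
  {o: True, l: True, c: True, f: False}
  {o: True, c: True, f: True, l: False}
  {o: True, c: True, f: False, l: False}
  {c: True, l: True, f: True, o: False}
  {c: True, l: True, f: False, o: False}
  {c: True, f: True, l: False, o: False}


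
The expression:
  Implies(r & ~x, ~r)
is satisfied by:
  {x: True, r: False}
  {r: False, x: False}
  {r: True, x: True}


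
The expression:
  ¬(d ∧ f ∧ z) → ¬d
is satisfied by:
  {z: True, f: True, d: False}
  {z: True, f: False, d: False}
  {f: True, z: False, d: False}
  {z: False, f: False, d: False}
  {d: True, z: True, f: True}


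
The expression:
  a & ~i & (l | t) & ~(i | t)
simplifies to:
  a & l & ~i & ~t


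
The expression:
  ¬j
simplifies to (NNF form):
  ¬j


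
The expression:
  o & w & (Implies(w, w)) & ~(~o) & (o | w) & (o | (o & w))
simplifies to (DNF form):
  o & w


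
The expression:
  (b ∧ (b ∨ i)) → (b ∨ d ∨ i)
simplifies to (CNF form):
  True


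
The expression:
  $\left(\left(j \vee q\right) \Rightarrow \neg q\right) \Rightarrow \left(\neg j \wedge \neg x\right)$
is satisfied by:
  {q: True, j: False, x: False}
  {x: True, q: True, j: False}
  {q: True, j: True, x: False}
  {x: True, q: True, j: True}
  {x: False, j: False, q: False}


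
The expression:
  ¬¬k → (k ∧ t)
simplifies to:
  t ∨ ¬k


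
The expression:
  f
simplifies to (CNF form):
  f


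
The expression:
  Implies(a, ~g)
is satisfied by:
  {g: False, a: False}
  {a: True, g: False}
  {g: True, a: False}


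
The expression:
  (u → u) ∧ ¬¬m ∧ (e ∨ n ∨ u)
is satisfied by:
  {m: True, n: True, e: True, u: True}
  {m: True, n: True, e: True, u: False}
  {m: True, n: True, u: True, e: False}
  {m: True, n: True, u: False, e: False}
  {m: True, e: True, u: True, n: False}
  {m: True, e: True, u: False, n: False}
  {m: True, e: False, u: True, n: False}


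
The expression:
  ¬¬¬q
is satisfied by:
  {q: False}


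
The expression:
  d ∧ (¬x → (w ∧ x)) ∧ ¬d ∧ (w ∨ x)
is never true.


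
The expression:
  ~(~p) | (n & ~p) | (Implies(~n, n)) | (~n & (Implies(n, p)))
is always true.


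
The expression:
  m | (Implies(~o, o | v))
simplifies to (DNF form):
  m | o | v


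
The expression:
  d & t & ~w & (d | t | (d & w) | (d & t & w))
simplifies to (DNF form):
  d & t & ~w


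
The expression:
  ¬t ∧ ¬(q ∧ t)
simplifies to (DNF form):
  ¬t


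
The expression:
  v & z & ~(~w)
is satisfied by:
  {z: True, w: True, v: True}


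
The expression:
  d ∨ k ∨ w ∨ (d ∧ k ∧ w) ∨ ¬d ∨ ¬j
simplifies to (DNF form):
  True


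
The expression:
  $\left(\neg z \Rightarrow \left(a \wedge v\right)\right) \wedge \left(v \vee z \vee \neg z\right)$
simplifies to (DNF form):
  $z \vee \left(a \wedge v\right)$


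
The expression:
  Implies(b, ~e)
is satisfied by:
  {e: False, b: False}
  {b: True, e: False}
  {e: True, b: False}


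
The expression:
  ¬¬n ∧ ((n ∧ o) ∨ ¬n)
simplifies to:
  n ∧ o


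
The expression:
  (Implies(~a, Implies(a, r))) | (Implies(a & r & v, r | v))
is always true.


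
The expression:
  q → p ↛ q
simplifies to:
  ¬q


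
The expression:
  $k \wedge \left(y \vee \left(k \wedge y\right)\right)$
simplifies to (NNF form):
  $k \wedge y$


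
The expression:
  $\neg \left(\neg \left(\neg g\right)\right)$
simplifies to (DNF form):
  $\neg g$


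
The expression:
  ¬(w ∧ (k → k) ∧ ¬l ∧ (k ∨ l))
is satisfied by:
  {l: True, w: False, k: False}
  {w: False, k: False, l: False}
  {l: True, k: True, w: False}
  {k: True, w: False, l: False}
  {l: True, w: True, k: False}
  {w: True, l: False, k: False}
  {l: True, k: True, w: True}


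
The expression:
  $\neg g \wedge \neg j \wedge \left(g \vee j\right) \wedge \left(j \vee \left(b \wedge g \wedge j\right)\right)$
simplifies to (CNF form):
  $\text{False}$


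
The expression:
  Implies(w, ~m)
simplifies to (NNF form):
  ~m | ~w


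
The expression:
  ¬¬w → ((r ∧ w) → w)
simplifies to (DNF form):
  True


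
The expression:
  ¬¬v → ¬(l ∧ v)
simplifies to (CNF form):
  ¬l ∨ ¬v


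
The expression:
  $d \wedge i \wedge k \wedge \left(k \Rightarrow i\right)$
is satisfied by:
  {i: True, d: True, k: True}


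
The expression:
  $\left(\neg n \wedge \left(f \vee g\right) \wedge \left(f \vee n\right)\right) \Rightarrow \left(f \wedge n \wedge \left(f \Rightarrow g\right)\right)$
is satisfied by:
  {n: True, f: False}
  {f: False, n: False}
  {f: True, n: True}


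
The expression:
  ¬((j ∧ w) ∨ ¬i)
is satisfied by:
  {i: True, w: False, j: False}
  {j: True, i: True, w: False}
  {w: True, i: True, j: False}


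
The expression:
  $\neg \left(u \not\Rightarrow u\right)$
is always true.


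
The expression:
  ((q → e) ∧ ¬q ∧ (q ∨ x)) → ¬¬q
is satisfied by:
  {q: True, x: False}
  {x: False, q: False}
  {x: True, q: True}


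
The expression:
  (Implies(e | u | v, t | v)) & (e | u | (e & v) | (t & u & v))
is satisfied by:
  {v: True, t: True, u: True, e: True}
  {v: True, t: True, u: True, e: False}
  {v: True, t: True, e: True, u: False}
  {v: True, u: True, e: True, t: False}
  {v: True, u: True, e: False, t: False}
  {v: True, u: False, e: True, t: False}
  {t: True, u: True, e: True, v: False}
  {t: True, u: True, e: False, v: False}
  {t: True, e: True, u: False, v: False}


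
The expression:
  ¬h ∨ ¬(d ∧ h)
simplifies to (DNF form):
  ¬d ∨ ¬h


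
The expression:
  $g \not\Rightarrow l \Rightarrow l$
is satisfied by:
  {l: True, g: False}
  {g: False, l: False}
  {g: True, l: True}


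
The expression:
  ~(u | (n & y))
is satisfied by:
  {y: False, u: False, n: False}
  {n: True, y: False, u: False}
  {y: True, n: False, u: False}


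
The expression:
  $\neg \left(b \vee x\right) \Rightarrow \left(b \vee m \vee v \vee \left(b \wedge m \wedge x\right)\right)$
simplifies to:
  $b \vee m \vee v \vee x$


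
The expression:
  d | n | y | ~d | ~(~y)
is always true.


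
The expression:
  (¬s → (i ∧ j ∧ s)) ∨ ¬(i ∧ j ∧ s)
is always true.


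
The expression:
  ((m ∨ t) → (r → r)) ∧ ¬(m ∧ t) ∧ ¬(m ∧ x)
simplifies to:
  (¬t ∧ ¬x) ∨ ¬m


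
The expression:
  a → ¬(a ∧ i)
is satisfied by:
  {a: False, i: False}
  {i: True, a: False}
  {a: True, i: False}


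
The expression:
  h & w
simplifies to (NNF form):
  h & w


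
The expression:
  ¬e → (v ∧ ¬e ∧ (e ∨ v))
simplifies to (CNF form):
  e ∨ v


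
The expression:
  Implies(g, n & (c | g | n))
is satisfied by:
  {n: True, g: False}
  {g: False, n: False}
  {g: True, n: True}


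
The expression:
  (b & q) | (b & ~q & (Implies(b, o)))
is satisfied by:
  {b: True, q: True, o: True}
  {b: True, q: True, o: False}
  {b: True, o: True, q: False}


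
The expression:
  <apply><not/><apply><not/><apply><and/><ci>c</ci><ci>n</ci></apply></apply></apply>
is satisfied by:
  {c: True, n: True}


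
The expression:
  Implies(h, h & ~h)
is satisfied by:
  {h: False}


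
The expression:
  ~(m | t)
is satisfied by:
  {t: False, m: False}


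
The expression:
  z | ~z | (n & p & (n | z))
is always true.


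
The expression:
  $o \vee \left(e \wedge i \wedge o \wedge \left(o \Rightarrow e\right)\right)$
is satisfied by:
  {o: True}


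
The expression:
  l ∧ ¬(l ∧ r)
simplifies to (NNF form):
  l ∧ ¬r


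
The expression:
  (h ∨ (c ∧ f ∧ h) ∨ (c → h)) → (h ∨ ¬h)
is always true.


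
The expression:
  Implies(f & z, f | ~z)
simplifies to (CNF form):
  True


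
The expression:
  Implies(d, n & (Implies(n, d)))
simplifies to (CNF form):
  n | ~d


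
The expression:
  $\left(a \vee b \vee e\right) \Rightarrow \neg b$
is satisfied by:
  {b: False}


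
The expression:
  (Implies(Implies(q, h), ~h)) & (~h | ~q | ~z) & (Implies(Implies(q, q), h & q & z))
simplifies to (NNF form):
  False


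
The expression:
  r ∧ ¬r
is never true.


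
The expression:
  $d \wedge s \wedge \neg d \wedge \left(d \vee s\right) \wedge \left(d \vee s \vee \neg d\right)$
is never true.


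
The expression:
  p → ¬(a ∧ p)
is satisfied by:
  {p: False, a: False}
  {a: True, p: False}
  {p: True, a: False}


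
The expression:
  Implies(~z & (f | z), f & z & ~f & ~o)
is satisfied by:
  {z: True, f: False}
  {f: False, z: False}
  {f: True, z: True}


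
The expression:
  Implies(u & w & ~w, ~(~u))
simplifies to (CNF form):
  True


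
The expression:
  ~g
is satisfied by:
  {g: False}


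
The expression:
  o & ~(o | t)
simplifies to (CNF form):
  False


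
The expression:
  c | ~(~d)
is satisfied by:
  {d: True, c: True}
  {d: True, c: False}
  {c: True, d: False}


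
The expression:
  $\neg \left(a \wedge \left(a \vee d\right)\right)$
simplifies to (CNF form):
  $\neg a$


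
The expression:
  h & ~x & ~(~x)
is never true.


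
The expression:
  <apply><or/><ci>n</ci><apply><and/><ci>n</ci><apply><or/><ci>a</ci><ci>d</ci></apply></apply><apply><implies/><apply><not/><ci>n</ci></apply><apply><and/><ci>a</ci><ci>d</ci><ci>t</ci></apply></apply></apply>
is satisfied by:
  {n: True, a: True, d: True, t: True}
  {n: True, a: True, d: True, t: False}
  {n: True, a: True, t: True, d: False}
  {n: True, a: True, t: False, d: False}
  {n: True, d: True, t: True, a: False}
  {n: True, d: True, t: False, a: False}
  {n: True, d: False, t: True, a: False}
  {n: True, d: False, t: False, a: False}
  {a: True, d: True, t: True, n: False}


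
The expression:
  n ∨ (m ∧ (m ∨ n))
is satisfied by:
  {n: True, m: True}
  {n: True, m: False}
  {m: True, n: False}


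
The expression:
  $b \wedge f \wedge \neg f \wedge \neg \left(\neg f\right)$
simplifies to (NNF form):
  $\text{False}$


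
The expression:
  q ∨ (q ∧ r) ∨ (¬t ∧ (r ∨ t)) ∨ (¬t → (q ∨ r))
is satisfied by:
  {r: True, t: True, q: True}
  {r: True, t: True, q: False}
  {r: True, q: True, t: False}
  {r: True, q: False, t: False}
  {t: True, q: True, r: False}
  {t: True, q: False, r: False}
  {q: True, t: False, r: False}


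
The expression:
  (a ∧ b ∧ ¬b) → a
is always true.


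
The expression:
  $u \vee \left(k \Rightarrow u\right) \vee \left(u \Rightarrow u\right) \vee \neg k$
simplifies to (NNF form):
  $\text{True}$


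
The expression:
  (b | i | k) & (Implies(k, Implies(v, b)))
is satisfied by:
  {i: True, b: True, k: False, v: False}
  {b: True, k: False, v: False, i: False}
  {i: True, b: True, v: True, k: False}
  {b: True, v: True, k: False, i: False}
  {b: True, i: True, k: True, v: False}
  {b: True, k: True, v: False, i: False}
  {i: True, b: True, v: True, k: True}
  {b: True, v: True, k: True, i: False}
  {i: True, k: False, v: False, b: False}
  {v: True, i: True, k: False, b: False}
  {i: True, k: True, v: False, b: False}
  {k: True, i: False, v: False, b: False}


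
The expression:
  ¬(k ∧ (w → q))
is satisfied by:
  {w: True, q: False, k: False}
  {q: False, k: False, w: False}
  {w: True, q: True, k: False}
  {q: True, w: False, k: False}
  {k: True, w: True, q: False}


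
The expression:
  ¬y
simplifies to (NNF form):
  ¬y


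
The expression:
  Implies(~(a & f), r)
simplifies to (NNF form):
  r | (a & f)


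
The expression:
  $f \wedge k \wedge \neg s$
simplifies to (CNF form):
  $f \wedge k \wedge \neg s$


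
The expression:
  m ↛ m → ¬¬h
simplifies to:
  True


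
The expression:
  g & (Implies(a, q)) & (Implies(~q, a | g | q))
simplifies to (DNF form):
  (g & q) | (g & ~a)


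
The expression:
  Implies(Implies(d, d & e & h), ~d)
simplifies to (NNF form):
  ~d | ~e | ~h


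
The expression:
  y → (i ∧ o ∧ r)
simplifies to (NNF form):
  (i ∧ o ∧ r) ∨ ¬y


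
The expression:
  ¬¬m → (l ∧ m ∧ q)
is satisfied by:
  {l: True, q: True, m: False}
  {l: True, q: False, m: False}
  {q: True, l: False, m: False}
  {l: False, q: False, m: False}
  {l: True, m: True, q: True}


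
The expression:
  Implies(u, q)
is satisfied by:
  {q: True, u: False}
  {u: False, q: False}
  {u: True, q: True}


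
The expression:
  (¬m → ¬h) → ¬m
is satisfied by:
  {m: False}


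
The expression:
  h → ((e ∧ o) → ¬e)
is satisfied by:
  {h: False, e: False, o: False}
  {o: True, h: False, e: False}
  {e: True, h: False, o: False}
  {o: True, e: True, h: False}
  {h: True, o: False, e: False}
  {o: True, h: True, e: False}
  {e: True, h: True, o: False}
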